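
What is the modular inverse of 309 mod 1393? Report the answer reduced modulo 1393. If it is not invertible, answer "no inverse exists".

gcd(1393, 309) by repeated division:
1393 = 4*309 + 157
309 = 1*157 + 152
157 = 1*152 + 5
152 = 30*5 + 2
5 = 2*2 + 1
2 = 2*1 + 0
The gcd is 1. Working backward:
1 = 5 − 2·2
1 = −2·152 + 61·5
1 = 61·157 − 63·152
1 = −63·309 + 124·157
1 = 124·1393 − 559·309
Hence 309⁻¹ ≡ -559 ≡ 834 (mod 1393).

834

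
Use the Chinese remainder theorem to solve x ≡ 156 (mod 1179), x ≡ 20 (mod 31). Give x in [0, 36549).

22557

Write x = 156 + 1179·k. Then 1179·k ≡ 20 − 156 ≡ 19 (mod 31).
Need 1179⁻¹ mod 31. Extended Euclid on (31, 1):
31 = 31·1 + 0
1179⁻¹ ≡ 1 (mod 31), so k ≡ 1·19 ≡ 19 (mod 31).
x = 156 + 1179·19 = 22557.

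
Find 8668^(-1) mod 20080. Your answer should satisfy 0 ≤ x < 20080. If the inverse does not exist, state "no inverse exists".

no inverse exists

Compute gcd(8668, 20080):
20080 = 2×8668 + 2744
8668 = 3×2744 + 436
2744 = 6×436 + 128
436 = 3×128 + 52
128 = 2×52 + 24
52 = 2×24 + 4
24 = 6×4 + 0
gcd(8668, 20080) = 4 ≠ 1, so 8668 has no multiplicative inverse modulo 20080.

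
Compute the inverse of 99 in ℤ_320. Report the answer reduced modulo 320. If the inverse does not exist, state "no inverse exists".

139

gcd(320, 99) by repeated division:
320 = 3·99 + 23
99 = 4·23 + 7
23 = 3·7 + 2
7 = 3·2 + 1
2 = 2·1 + 0
The gcd is 1. Working backward:
1 = 7 − 3·2
1 = −3·23 + 10·7
1 = 10·99 − 43·23
1 = −43·320 + 139·99
So 99·139 ≡ 1 (mod 320).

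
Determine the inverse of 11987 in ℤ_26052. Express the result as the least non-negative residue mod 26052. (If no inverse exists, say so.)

13703

gcd(26052, 11987) by repeated division:
26052 = 2*11987 + 2078
11987 = 5*2078 + 1597
2078 = 1*1597 + 481
1597 = 3*481 + 154
481 = 3*154 + 19
154 = 8*19 + 2
19 = 9*2 + 1
2 = 2*1 + 0
The gcd is 1. Working backward:
1 = 19 − 9·2
1 = −9·154 + 73·19
1 = 73·481 − 228·154
1 = −228·1597 + 757·481
1 = 757·2078 − 985·1597
1 = −985·11987 + 5682·2078
1 = 5682·26052 − 12349·11987
Thus 11987·(-12349) ≡ 1 (mod 26052); reducing, -12349 mod 26052 = 13703.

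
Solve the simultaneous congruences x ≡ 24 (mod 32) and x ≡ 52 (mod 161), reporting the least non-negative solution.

696

Write x = 24 + 32·k. Then 32·k ≡ 52 − 24 ≡ 28 (mod 161).
Need 32⁻¹ mod 161. Extended Euclid on (161, 32):
161 = 5×32 + 1
32 = 32×1 + 0
Back-substitute:
1 = 161 − 5·32
32⁻¹ ≡ 156 (mod 161), so k ≡ 156·28 ≡ 21 (mod 161).
x = 24 + 32·21 = 696.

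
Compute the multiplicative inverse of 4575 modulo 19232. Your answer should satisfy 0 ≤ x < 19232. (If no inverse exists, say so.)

6335

Run Euclid on (19232, 4575):
19232 = 4·4575 + 932
4575 = 4·932 + 847
932 = 1·847 + 85
847 = 9·85 + 82
85 = 1·82 + 3
82 = 27·3 + 1
3 = 3·1 + 0
Since gcd(4575, 19232) = 1, back-substitute to write 1 as a combination:
1 = 82 − 27·3
1 = −27·85 + 28·82
1 = 28·847 − 279·85
1 = −279·932 + 307·847
1 = 307·4575 − 1507·932
1 = −1507·19232 + 6335·4575
So 4575·6335 ≡ 1 (mod 19232).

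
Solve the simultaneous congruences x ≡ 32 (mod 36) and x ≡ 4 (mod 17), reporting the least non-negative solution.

Write x = 32 + 36·k. Then 36·k ≡ 4 − 32 ≡ 6 (mod 17).
Need 36⁻¹ mod 17. Extended Euclid on (17, 2):
17 = 8*2 + 1
2 = 2*1 + 0
Back-substitute:
1 = 17 − 8·2
36⁻¹ ≡ 9 (mod 17), so k ≡ 9·6 ≡ 3 (mod 17).
x = 32 + 36·3 = 140.

140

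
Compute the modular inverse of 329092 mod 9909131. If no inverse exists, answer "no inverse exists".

1322725

Extended Euclidean algorithm:
9909131 = 30*329092 + 36371
329092 = 9*36371 + 1753
36371 = 20*1753 + 1311
1753 = 1*1311 + 442
1311 = 2*442 + 427
442 = 1*427 + 15
427 = 28*15 + 7
15 = 2*7 + 1
7 = 7*1 + 0
gcd = 1, so the inverse exists. Back-substitute:
1 = 15 − 2·7
1 = −2·427 + 57·15
1 = 57·442 − 59·427
1 = −59·1311 + 175·442
1 = 175·1753 − 234·1311
1 = −234·36371 + 4855·1753
1 = 4855·329092 − 43929·36371
1 = −43929·9909131 + 1322725·329092
So 329092·1322725 ≡ 1 (mod 9909131).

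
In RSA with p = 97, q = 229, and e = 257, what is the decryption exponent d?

φ(n) = (p−1)(q−1) = 96·228 = 21888.
Need d with 257·d ≡ 1 (mod 21888). Apply the extended Euclidean algorithm:
21888 = 85×257 + 43
257 = 5×43 + 42
43 = 1×42 + 1
42 = 42×1 + 0
Back-substitute:
1 = 43 − 42
1 = −257 + 6·43
1 = 6·21888 − 511·257
So 257·(-511) ≡ 1 (mod 21888), hence d ≡ -511 ≡ 21377 (mod 21888).

21377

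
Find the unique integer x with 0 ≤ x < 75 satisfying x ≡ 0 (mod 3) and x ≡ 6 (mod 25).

6

Write x = 0 + 3·k. Then 3·k ≡ 6 − 0 ≡ 6 (mod 25).
Need 3⁻¹ mod 25. Extended Euclid on (25, 3):
25 = 8*3 + 1
3 = 3*1 + 0
Back-substitute:
1 = 25 − 8·3
3⁻¹ ≡ 17 (mod 25), so k ≡ 17·6 ≡ 2 (mod 25).
x = 0 + 3·2 = 6.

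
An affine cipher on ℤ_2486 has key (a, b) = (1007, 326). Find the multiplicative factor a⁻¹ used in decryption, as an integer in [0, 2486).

Extended Euclidean algorithm:
2486 = 2×1007 + 472
1007 = 2×472 + 63
472 = 7×63 + 31
63 = 2×31 + 1
31 = 31×1 + 0
Since gcd(1007, 2486) = 1, back-substitute to write 1 as a combination:
1 = 63 − 2·31
1 = −2·472 + 15·63
1 = 15·1007 − 32·472
1 = −32·2486 + 79·1007
So 1007·79 ≡ 1 (mod 2486).

79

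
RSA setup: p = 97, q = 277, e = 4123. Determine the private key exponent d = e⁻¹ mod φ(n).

4627

φ(n) = (p−1)(q−1) = 96·276 = 26496.
Need d with 4123·d ≡ 1 (mod 26496). Apply the extended Euclidean algorithm:
26496 = 6·4123 + 1758
4123 = 2·1758 + 607
1758 = 2·607 + 544
607 = 1·544 + 63
544 = 8·63 + 40
63 = 1·40 + 23
40 = 1·23 + 17
23 = 1·17 + 6
17 = 2·6 + 5
6 = 1·5 + 1
5 = 5·1 + 0
Back-substitute:
1 = 6 − 5
1 = −17 + 3·6
1 = 3·23 − 4·17
1 = −4·40 + 7·23
1 = 7·63 − 11·40
1 = −11·544 + 95·63
1 = 95·607 − 106·544
1 = −106·1758 + 307·607
1 = 307·4123 − 720·1758
1 = −720·26496 + 4627·4123
So 4123·4627 ≡ 1 (mod 26496), hence d = 4627.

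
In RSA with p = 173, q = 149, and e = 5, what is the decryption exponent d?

φ(n) = (p−1)(q−1) = 172·148 = 25456.
Need d with 5·d ≡ 1 (mod 25456). Apply the extended Euclidean algorithm:
25456 = 5091×5 + 1
5 = 5×1 + 0
Back-substitute:
1 = 25456 − 5091·5
So 5·(-5091) ≡ 1 (mod 25456), hence d ≡ -5091 ≡ 20365 (mod 25456).

20365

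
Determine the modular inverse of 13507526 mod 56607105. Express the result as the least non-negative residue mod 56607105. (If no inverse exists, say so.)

36420101

Run Euclid on (56607105, 13507526):
56607105 = 4·13507526 + 2577001
13507526 = 5·2577001 + 622521
2577001 = 4·622521 + 86917
622521 = 7·86917 + 14102
86917 = 6·14102 + 2305
14102 = 6·2305 + 272
2305 = 8·272 + 129
272 = 2·129 + 14
129 = 9·14 + 3
14 = 4·3 + 2
3 = 1·2 + 1
2 = 2·1 + 0
Since gcd(13507526, 56607105) = 1, back-substitute to write 1 as a combination:
1 = 3 − 2
1 = −14 + 5·3
1 = 5·129 − 46·14
1 = −46·272 + 97·129
1 = 97·2305 − 822·272
1 = −822·14102 + 5029·2305
1 = 5029·86917 − 30996·14102
1 = −30996·622521 + 222001·86917
1 = 222001·2577001 − 919000·622521
1 = −919000·13507526 + 4817001·2577001
1 = 4817001·56607105 − 20187004·13507526
So 13507526·(-20187004) ≡ 1 (mod 56607105), and -20187004 ≡ 36420101 (mod 56607105).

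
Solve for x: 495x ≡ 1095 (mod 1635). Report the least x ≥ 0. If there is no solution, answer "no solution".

98

First find gcd(495, 1635):
1635 = 3×495 + 150
495 = 3×150 + 45
150 = 3×45 + 15
45 = 3×15 + 0
gcd = 15 and 15 | 1095, so solutions exist. Divide through by 15: 33x ≡ 73 (mod 109).
Now find 33⁻¹ mod 109:
109 = 3·33 + 10
33 = 3·10 + 3
10 = 3·3 + 1
3 = 3·1 + 0
Back-substitute:
1 = 10 − 3·3
1 = −3·33 + 10·10
1 = 10·109 − 33·33
So 33·(-33) ≡ 1 (mod 109), i.e. 33⁻¹ ≡ 76.
Then x ≡ 76·73 ≡ 98 (mod 109); the smallest non-negative solution is x = 98.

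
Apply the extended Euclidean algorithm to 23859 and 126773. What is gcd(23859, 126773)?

Apply Euclid's algorithm to 126773 and 23859:
126773 = 5×23859 + 7478
23859 = 3×7478 + 1425
7478 = 5×1425 + 353
1425 = 4×353 + 13
353 = 27×13 + 2
13 = 6×2 + 1
2 = 2×1 + 0
gcd(23859, 126773) = 1.
Express as a combination:
1 = 13 − 6·2
1 = −6·353 + 163·13
1 = 163·1425 − 658·353
1 = −658·7478 + 3453·1425
1 = 3453·23859 − 11017·7478
1 = −11017·126773 + 58538·23859
So 1 = (-11017)·126773 + (58538)·23859.

1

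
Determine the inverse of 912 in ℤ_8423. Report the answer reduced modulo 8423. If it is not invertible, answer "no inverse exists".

5994

Apply the Euclidean algorithm to 8423 and 912:
8423 = 9*912 + 215
912 = 4*215 + 52
215 = 4*52 + 7
52 = 7*7 + 3
7 = 2*3 + 1
3 = 3*1 + 0
gcd = 1, so the inverse exists. Back-substitute:
1 = 7 − 2·3
1 = −2·52 + 15·7
1 = 15·215 − 62·52
1 = −62·912 + 263·215
1 = 263·8423 − 2429·912
So 912·(-2429) ≡ 1 (mod 8423), and -2429 ≡ 5994 (mod 8423).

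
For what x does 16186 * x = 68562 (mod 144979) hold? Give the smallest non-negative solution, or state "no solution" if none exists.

First find gcd(16186, 144979):
144979 = 8×16186 + 15491
16186 = 1×15491 + 695
15491 = 22×695 + 201
695 = 3×201 + 92
201 = 2×92 + 17
92 = 5×17 + 7
17 = 2×7 + 3
7 = 2×3 + 1
3 = 3×1 + 0
gcd = 1, so a unique solution mod 144979 exists.
Back-substitute for the Bézout coefficients:
1 = 7 − 2·3
1 = −2·17 + 5·7
1 = 5·92 − 27·17
1 = −27·201 + 59·92
1 = 59·695 − 204·201
1 = −204·15491 + 4547·695
1 = 4547·16186 − 4751·15491
1 = −4751·144979 + 42555·16186
So 16186·(42555) ≡ 1 (mod 144979), giving 16186⁻¹ ≡ 42555.
x ≡ 16186⁻¹·68562 ≡ 42555·68562 ≡ 98514 (mod 144979).

98514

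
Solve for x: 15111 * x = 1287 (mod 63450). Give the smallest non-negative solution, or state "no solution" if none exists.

1117

First find gcd(15111, 63450):
63450 = 4·15111 + 3006
15111 = 5·3006 + 81
3006 = 37·81 + 9
81 = 9·9 + 0
gcd = 9 and 9 | 1287, so solutions exist. Divide through by 9: 1679x ≡ 143 (mod 7050).
Now find 1679⁻¹ mod 7050:
7050 = 4×1679 + 334
1679 = 5×334 + 9
334 = 37×9 + 1
9 = 9×1 + 0
Back-substitute:
1 = 334 − 37·9
1 = −37·1679 + 186·334
1 = 186·7050 − 781·1679
So 1679·(-781) ≡ 1 (mod 7050), i.e. 1679⁻¹ ≡ 6269.
Then x ≡ 6269·143 ≡ 1117 (mod 7050); the smallest non-negative solution is x = 1117.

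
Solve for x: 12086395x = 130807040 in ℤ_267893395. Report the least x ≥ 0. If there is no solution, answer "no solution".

30013242

First find gcd(12086395, 267893395):
267893395 = 22·12086395 + 1992705
12086395 = 6·1992705 + 130165
1992705 = 15·130165 + 40230
130165 = 3·40230 + 9475
40230 = 4·9475 + 2330
9475 = 4·2330 + 155
2330 = 15·155 + 5
155 = 31·5 + 0
gcd = 5 and 5 | 130807040, so solutions exist. Divide through by 5: 2417279x ≡ 26161408 (mod 53578679).
Now find 2417279⁻¹ mod 53578679:
53578679 = 22*2417279 + 398541
2417279 = 6*398541 + 26033
398541 = 15*26033 + 8046
26033 = 3*8046 + 1895
8046 = 4*1895 + 466
1895 = 4*466 + 31
466 = 15*31 + 1
31 = 31*1 + 0
Back-substitute:
1 = 466 − 15·31
1 = −15·1895 + 61·466
1 = 61·8046 − 259·1895
1 = −259·26033 + 838·8046
1 = 838·398541 − 12829·26033
1 = −12829·2417279 + 77812·398541
1 = 77812·53578679 − 1724693·2417279
So 2417279·(-1724693) ≡ 1 (mod 53578679), i.e. 2417279⁻¹ ≡ 51853986.
Then x ≡ 51853986·26161408 ≡ 30013242 (mod 53578679); the smallest non-negative solution is x = 30013242.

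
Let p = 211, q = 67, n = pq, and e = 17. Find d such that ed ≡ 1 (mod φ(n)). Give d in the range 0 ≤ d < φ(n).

8153

φ(n) = (p−1)(q−1) = 210·66 = 13860.
Need d with 17·d ≡ 1 (mod 13860). Apply the extended Euclidean algorithm:
13860 = 815*17 + 5
17 = 3*5 + 2
5 = 2*2 + 1
2 = 2*1 + 0
Back-substitute:
1 = 5 − 2·2
1 = −2·17 + 7·5
1 = 7·13860 − 5707·17
So 17·(-5707) ≡ 1 (mod 13860), hence d ≡ -5707 ≡ 8153 (mod 13860).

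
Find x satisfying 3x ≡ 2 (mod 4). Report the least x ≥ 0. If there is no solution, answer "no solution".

First find gcd(3, 4):
4 = 1*3 + 1
3 = 3*1 + 0
gcd = 1, so a unique solution mod 4 exists.
Back-substitute for the Bézout coefficients:
1 = 4 − 3
So 3·(-1) ≡ 1 (mod 4), giving 3⁻¹ ≡ 3.
x ≡ 3⁻¹·2 ≡ 3·2 ≡ 2 (mod 4).

2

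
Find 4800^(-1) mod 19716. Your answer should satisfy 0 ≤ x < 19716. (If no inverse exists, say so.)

no inverse exists

Euclidean algorithm on 19716, 4800:
19716 = 4*4800 + 516
4800 = 9*516 + 156
516 = 3*156 + 48
156 = 3*48 + 12
48 = 4*12 + 0
The gcd is 12, not 1, hence no inverse exists.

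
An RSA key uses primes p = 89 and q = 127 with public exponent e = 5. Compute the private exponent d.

6653

φ(n) = (p−1)(q−1) = 88·126 = 11088.
Need d with 5·d ≡ 1 (mod 11088). Apply the extended Euclidean algorithm:
11088 = 2217×5 + 3
5 = 1×3 + 2
3 = 1×2 + 1
2 = 2×1 + 0
Back-substitute:
1 = 3 − 2
1 = −5 + 2·3
1 = 2·11088 − 4435·5
So 5·(-4435) ≡ 1 (mod 11088), hence d ≡ -4435 ≡ 6653 (mod 11088).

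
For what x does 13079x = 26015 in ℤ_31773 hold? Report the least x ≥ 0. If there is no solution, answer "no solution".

First find gcd(13079, 31773):
31773 = 2·13079 + 5615
13079 = 2·5615 + 1849
5615 = 3·1849 + 68
1849 = 27·68 + 13
68 = 5·13 + 3
13 = 4·3 + 1
3 = 3·1 + 0
gcd = 1, so a unique solution mod 31773 exists.
Back-substitute for the Bézout coefficients:
1 = 13 − 4·3
1 = −4·68 + 21·13
1 = 21·1849 − 571·68
1 = −571·5615 + 1734·1849
1 = 1734·13079 − 4039·5615
1 = −4039·31773 + 9812·13079
So 13079·(9812) ≡ 1 (mod 31773), giving 13079⁻¹ ≡ 9812.
x ≡ 13079⁻¹·26015 ≡ 9812·26015 ≡ 26671 (mod 31773).

26671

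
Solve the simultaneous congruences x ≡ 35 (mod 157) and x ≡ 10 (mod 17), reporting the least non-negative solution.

Write x = 35 + 157·k. Then 157·k ≡ 10 − 35 ≡ 9 (mod 17).
Need 157⁻¹ mod 17. Extended Euclid on (17, 4):
17 = 4*4 + 1
4 = 4*1 + 0
Back-substitute:
1 = 17 − 4·4
157⁻¹ ≡ 13 (mod 17), so k ≡ 13·9 ≡ 15 (mod 17).
x = 35 + 157·15 = 2390.

2390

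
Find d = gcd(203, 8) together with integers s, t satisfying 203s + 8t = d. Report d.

Apply Euclid's algorithm to 203 and 8:
203 = 25×8 + 3
8 = 2×3 + 2
3 = 1×2 + 1
2 = 2×1 + 0
gcd(203, 8) = 1.
Back-substituting:
1 = 3 − 2
1 = −8 + 3·3
1 = 3·203 − 76·8
So 1 = (3)·203 + (-76)·8.

1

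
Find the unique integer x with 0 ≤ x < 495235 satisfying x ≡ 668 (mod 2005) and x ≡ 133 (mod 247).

407683

Write x = 668 + 2005·k. Then 2005·k ≡ 133 − 668 ≡ 206 (mod 247).
Need 2005⁻¹ mod 247. Extended Euclid on (247, 29):
247 = 8·29 + 15
29 = 1·15 + 14
15 = 1·14 + 1
14 = 14·1 + 0
Back-substitute:
1 = 15 − 14
1 = −29 + 2·15
1 = 2·247 − 17·29
2005⁻¹ ≡ 230 (mod 247), so k ≡ 230·206 ≡ 203 (mod 247).
x = 668 + 2005·203 = 407683.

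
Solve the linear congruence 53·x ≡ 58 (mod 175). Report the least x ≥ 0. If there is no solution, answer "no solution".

First find gcd(53, 175):
175 = 3·53 + 16
53 = 3·16 + 5
16 = 3·5 + 1
5 = 5·1 + 0
gcd = 1, so a unique solution mod 175 exists.
Back-substitute for the Bézout coefficients:
1 = 16 − 3·5
1 = −3·53 + 10·16
1 = 10·175 − 33·53
So 53·(-33) ≡ 1 (mod 175), giving 53⁻¹ ≡ 142.
x ≡ 53⁻¹·58 ≡ 142·58 ≡ 11 (mod 175).

11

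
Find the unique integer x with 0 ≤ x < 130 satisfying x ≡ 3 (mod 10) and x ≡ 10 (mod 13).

23

Write x = 3 + 10·k. Then 10·k ≡ 10 − 3 ≡ 7 (mod 13).
Need 10⁻¹ mod 13. Extended Euclid on (13, 10):
13 = 1×10 + 3
10 = 3×3 + 1
3 = 3×1 + 0
Back-substitute:
1 = 10 − 3·3
1 = −3·13 + 4·10
10⁻¹ ≡ 4 (mod 13), so k ≡ 4·7 ≡ 2 (mod 13).
x = 3 + 10·2 = 23.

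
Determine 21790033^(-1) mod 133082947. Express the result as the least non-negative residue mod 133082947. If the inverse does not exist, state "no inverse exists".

31419291

Apply the Euclidean algorithm to 133082947 and 21790033:
133082947 = 6·21790033 + 2342749
21790033 = 9·2342749 + 705292
2342749 = 3·705292 + 226873
705292 = 3·226873 + 24673
226873 = 9·24673 + 4816
24673 = 5·4816 + 593
4816 = 8·593 + 72
593 = 8·72 + 17
72 = 4·17 + 4
17 = 4·4 + 1
4 = 4·1 + 0
gcd = 1, so the inverse exists. Back-substitute:
1 = 17 − 4·4
1 = −4·72 + 17·17
1 = 17·593 − 140·72
1 = −140·4816 + 1137·593
1 = 1137·24673 − 5825·4816
1 = −5825·226873 + 53562·24673
1 = 53562·705292 − 166511·226873
1 = −166511·2342749 + 553095·705292
1 = 553095·21790033 − 5144366·2342749
1 = −5144366·133082947 + 31419291·21790033
So 21790033·31419291 ≡ 1 (mod 133082947).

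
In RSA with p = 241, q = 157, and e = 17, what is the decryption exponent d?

φ(n) = (p−1)(q−1) = 240·156 = 37440.
Need d with 17·d ≡ 1 (mod 37440). Apply the extended Euclidean algorithm:
37440 = 2202*17 + 6
17 = 2*6 + 5
6 = 1*5 + 1
5 = 5*1 + 0
Back-substitute:
1 = 6 − 5
1 = −17 + 3·6
1 = 3·37440 − 6607·17
So 17·(-6607) ≡ 1 (mod 37440), hence d ≡ -6607 ≡ 30833 (mod 37440).

30833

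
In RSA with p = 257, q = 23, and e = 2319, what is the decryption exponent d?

5615

φ(n) = (p−1)(q−1) = 256·22 = 5632.
Need d with 2319·d ≡ 1 (mod 5632). Apply the extended Euclidean algorithm:
5632 = 2×2319 + 994
2319 = 2×994 + 331
994 = 3×331 + 1
331 = 331×1 + 0
Back-substitute:
1 = 994 − 3·331
1 = −3·2319 + 7·994
1 = 7·5632 − 17·2319
So 2319·(-17) ≡ 1 (mod 5632), hence d ≡ -17 ≡ 5615 (mod 5632).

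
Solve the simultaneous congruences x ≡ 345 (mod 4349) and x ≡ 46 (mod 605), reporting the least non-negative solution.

2366201

Write x = 345 + 4349·k. Then 4349·k ≡ 46 − 345 ≡ 306 (mod 605).
Need 4349⁻¹ mod 605. Extended Euclid on (605, 114):
605 = 5·114 + 35
114 = 3·35 + 9
35 = 3·9 + 8
9 = 1·8 + 1
8 = 8·1 + 0
Back-substitute:
1 = 9 − 8
1 = −35 + 4·9
1 = 4·114 − 13·35
1 = −13·605 + 69·114
4349⁻¹ ≡ 69 (mod 605), so k ≡ 69·306 ≡ 544 (mod 605).
x = 345 + 4349·544 = 2366201.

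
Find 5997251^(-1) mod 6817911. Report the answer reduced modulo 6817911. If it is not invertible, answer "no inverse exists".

1683758

gcd(6817911, 5997251) by repeated division:
6817911 = 1*5997251 + 820660
5997251 = 7*820660 + 252631
820660 = 3*252631 + 62767
252631 = 4*62767 + 1563
62767 = 40*1563 + 247
1563 = 6*247 + 81
247 = 3*81 + 4
81 = 20*4 + 1
4 = 4*1 + 0
Since gcd(5997251, 6817911) = 1, back-substitute to write 1 as a combination:
1 = 81 − 20·4
1 = −20·247 + 61·81
1 = 61·1563 − 386·247
1 = −386·62767 + 15501·1563
1 = 15501·252631 − 62390·62767
1 = −62390·820660 + 202671·252631
1 = 202671·5997251 − 1481087·820660
1 = −1481087·6817911 + 1683758·5997251
So 5997251·1683758 ≡ 1 (mod 6817911).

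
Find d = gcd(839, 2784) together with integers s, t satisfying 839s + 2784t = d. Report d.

1

Euclidean algorithm:
2784 = 3*839 + 267
839 = 3*267 + 38
267 = 7*38 + 1
38 = 38*1 + 0
gcd(839, 2784) = 1.
Working backward:
1 = 267 − 7·38
1 = −7·839 + 22·267
1 = 22·2784 − 73·839
So 1 = (22)·2784 + (-73)·839.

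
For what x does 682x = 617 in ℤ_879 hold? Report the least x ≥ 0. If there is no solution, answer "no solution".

626

First find gcd(682, 879):
879 = 1×682 + 197
682 = 3×197 + 91
197 = 2×91 + 15
91 = 6×15 + 1
15 = 15×1 + 0
gcd = 1, so a unique solution mod 879 exists.
Back-substitute for the Bézout coefficients:
1 = 91 − 6·15
1 = −6·197 + 13·91
1 = 13·682 − 45·197
1 = −45·879 + 58·682
So 682·(58) ≡ 1 (mod 879), giving 682⁻¹ ≡ 58.
x ≡ 682⁻¹·617 ≡ 58·617 ≡ 626 (mod 879).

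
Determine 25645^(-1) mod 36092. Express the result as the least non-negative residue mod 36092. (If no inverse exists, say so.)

31929

Extended Euclidean algorithm:
36092 = 1×25645 + 10447
25645 = 2×10447 + 4751
10447 = 2×4751 + 945
4751 = 5×945 + 26
945 = 36×26 + 9
26 = 2×9 + 8
9 = 1×8 + 1
8 = 8×1 + 0
gcd = 1, so the inverse exists. Back-substitute:
1 = 9 − 8
1 = −26 + 3·9
1 = 3·945 − 109·26
1 = −109·4751 + 548·945
1 = 548·10447 − 1205·4751
1 = −1205·25645 + 2958·10447
1 = 2958·36092 − 4163·25645
So 25645·(-4163) ≡ 1 (mod 36092), and -4163 ≡ 31929 (mod 36092).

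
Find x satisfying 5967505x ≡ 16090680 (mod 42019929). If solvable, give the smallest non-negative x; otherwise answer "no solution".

21685683

First find gcd(5967505, 42019929):
42019929 = 7×5967505 + 247394
5967505 = 24×247394 + 30049
247394 = 8×30049 + 7002
30049 = 4×7002 + 2041
7002 = 3×2041 + 879
2041 = 2×879 + 283
879 = 3×283 + 30
283 = 9×30 + 13
30 = 2×13 + 4
13 = 3×4 + 1
4 = 4×1 + 0
gcd = 1, so a unique solution mod 42019929 exists.
Back-substitute for the Bézout coefficients:
1 = 13 − 3·4
1 = −3·30 + 7·13
1 = 7·283 − 66·30
1 = −66·879 + 205·283
1 = 205·2041 − 476·879
1 = −476·7002 + 1633·2041
1 = 1633·30049 − 7008·7002
1 = −7008·247394 + 57697·30049
1 = 57697·5967505 − 1391736·247394
1 = −1391736·42019929 + 9799849·5967505
So 5967505·(9799849) ≡ 1 (mod 42019929), giving 5967505⁻¹ ≡ 9799849.
x ≡ 5967505⁻¹·16090680 ≡ 9799849·16090680 ≡ 21685683 (mod 42019929).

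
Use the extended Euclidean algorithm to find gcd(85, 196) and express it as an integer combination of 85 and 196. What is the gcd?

Repeated division:
196 = 2*85 + 26
85 = 3*26 + 7
26 = 3*7 + 5
7 = 1*5 + 2
5 = 2*2 + 1
2 = 2*1 + 0
gcd(85, 196) = 1.
Working backward:
1 = 5 − 2·2
1 = −2·7 + 3·5
1 = 3·26 − 11·7
1 = −11·85 + 36·26
1 = 36·196 − 83·85
So 1 = (36)·196 + (-83)·85.

1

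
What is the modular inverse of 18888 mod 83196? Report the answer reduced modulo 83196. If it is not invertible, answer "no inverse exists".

no inverse exists

Compute gcd(18888, 83196):
83196 = 4×18888 + 7644
18888 = 2×7644 + 3600
7644 = 2×3600 + 444
3600 = 8×444 + 48
444 = 9×48 + 12
48 = 4×12 + 0
The gcd is 12, not 1, hence no inverse exists.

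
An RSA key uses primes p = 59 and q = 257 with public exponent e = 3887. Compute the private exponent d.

φ(n) = (p−1)(q−1) = 58·256 = 14848.
Need d with 3887·d ≡ 1 (mod 14848). Apply the extended Euclidean algorithm:
14848 = 3·3887 + 3187
3887 = 1·3187 + 700
3187 = 4·700 + 387
700 = 1·387 + 313
387 = 1·313 + 74
313 = 4·74 + 17
74 = 4·17 + 6
17 = 2·6 + 5
6 = 1·5 + 1
5 = 5·1 + 0
Back-substitute:
1 = 6 − 5
1 = −17 + 3·6
1 = 3·74 − 13·17
1 = −13·313 + 55·74
1 = 55·387 − 68·313
1 = −68·700 + 123·387
1 = 123·3187 − 560·700
1 = −560·3887 + 683·3187
1 = 683·14848 − 2609·3887
So 3887·(-2609) ≡ 1 (mod 14848), hence d ≡ -2609 ≡ 12239 (mod 14848).

12239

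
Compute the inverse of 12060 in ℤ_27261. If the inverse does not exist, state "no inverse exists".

no inverse exists

Compute gcd(12060, 27261):
27261 = 2×12060 + 3141
12060 = 3×3141 + 2637
3141 = 1×2637 + 504
2637 = 5×504 + 117
504 = 4×117 + 36
117 = 3×36 + 9
36 = 4×9 + 0
Since gcd = 9 > 1, 12060 is not a unit mod 27261.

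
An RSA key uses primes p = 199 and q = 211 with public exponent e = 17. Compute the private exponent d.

φ(n) = (p−1)(q−1) = 198·210 = 41580.
Need d with 17·d ≡ 1 (mod 41580). Apply the extended Euclidean algorithm:
41580 = 2445·17 + 15
17 = 1·15 + 2
15 = 7·2 + 1
2 = 2·1 + 0
Back-substitute:
1 = 15 − 7·2
1 = −7·17 + 8·15
1 = 8·41580 − 19567·17
So 17·(-19567) ≡ 1 (mod 41580), hence d ≡ -19567 ≡ 22013 (mod 41580).

22013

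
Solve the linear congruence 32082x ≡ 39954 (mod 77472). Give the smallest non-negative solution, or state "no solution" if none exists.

First find gcd(32082, 77472):
77472 = 2·32082 + 13308
32082 = 2·13308 + 5466
13308 = 2·5466 + 2376
5466 = 2·2376 + 714
2376 = 3·714 + 234
714 = 3·234 + 12
234 = 19·12 + 6
12 = 2·6 + 0
gcd = 6 and 6 | 39954, so solutions exist. Divide through by 6: 5347x ≡ 6659 (mod 12912).
Now find 5347⁻¹ mod 12912:
12912 = 2×5347 + 2218
5347 = 2×2218 + 911
2218 = 2×911 + 396
911 = 2×396 + 119
396 = 3×119 + 39
119 = 3×39 + 2
39 = 19×2 + 1
2 = 2×1 + 0
Back-substitute:
1 = 39 − 19·2
1 = −19·119 + 58·39
1 = 58·396 − 193·119
1 = −193·911 + 444·396
1 = 444·2218 − 1081·911
1 = −1081·5347 + 2606·2218
1 = 2606·12912 − 6293·5347
So 5347·(-6293) ≡ 1 (mod 12912), i.e. 5347⁻¹ ≡ 6619.
Then x ≡ 6619·6659 ≡ 7265 (mod 12912); the smallest non-negative solution is x = 7265.

7265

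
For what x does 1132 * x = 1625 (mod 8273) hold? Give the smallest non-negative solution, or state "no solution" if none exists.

6747

First find gcd(1132, 8273):
8273 = 7·1132 + 349
1132 = 3·349 + 85
349 = 4·85 + 9
85 = 9·9 + 4
9 = 2·4 + 1
4 = 4·1 + 0
gcd = 1, so a unique solution mod 8273 exists.
Back-substitute for the Bézout coefficients:
1 = 9 − 2·4
1 = −2·85 + 19·9
1 = 19·349 − 78·85
1 = −78·1132 + 253·349
1 = 253·8273 − 1849·1132
So 1132·(-1849) ≡ 1 (mod 8273), giving 1132⁻¹ ≡ 6424.
x ≡ 1132⁻¹·1625 ≡ 6424·1625 ≡ 6747 (mod 8273).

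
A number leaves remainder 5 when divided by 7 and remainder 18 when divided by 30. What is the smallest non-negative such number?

Write x = 5 + 7·k. Then 7·k ≡ 18 − 5 ≡ 13 (mod 30).
Need 7⁻¹ mod 30. Extended Euclid on (30, 7):
30 = 4×7 + 2
7 = 3×2 + 1
2 = 2×1 + 0
Back-substitute:
1 = 7 − 3·2
1 = −3·30 + 13·7
7⁻¹ ≡ 13 (mod 30), so k ≡ 13·13 ≡ 19 (mod 30).
x = 5 + 7·19 = 138.

138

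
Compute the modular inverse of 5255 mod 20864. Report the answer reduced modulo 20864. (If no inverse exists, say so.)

Extended Euclidean algorithm:
20864 = 3*5255 + 5099
5255 = 1*5099 + 156
5099 = 32*156 + 107
156 = 1*107 + 49
107 = 2*49 + 9
49 = 5*9 + 4
9 = 2*4 + 1
4 = 4*1 + 0
The gcd is 1. Working backward:
1 = 9 − 2·4
1 = −2·49 + 11·9
1 = 11·107 − 24·49
1 = −24·156 + 35·107
1 = 35·5099 − 1144·156
1 = −1144·5255 + 1179·5099
1 = 1179·20864 − 4681·5255
Thus 5255·(-4681) ≡ 1 (mod 20864); reducing, -4681 mod 20864 = 16183.

16183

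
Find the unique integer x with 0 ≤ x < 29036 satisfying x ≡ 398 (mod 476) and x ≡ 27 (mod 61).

17534

Write x = 398 + 476·k. Then 476·k ≡ 27 − 398 ≡ 56 (mod 61).
Need 476⁻¹ mod 61. Extended Euclid on (61, 49):
61 = 1*49 + 12
49 = 4*12 + 1
12 = 12*1 + 0
Back-substitute:
1 = 49 − 4·12
1 = −4·61 + 5·49
476⁻¹ ≡ 5 (mod 61), so k ≡ 5·56 ≡ 36 (mod 61).
x = 398 + 476·36 = 17534.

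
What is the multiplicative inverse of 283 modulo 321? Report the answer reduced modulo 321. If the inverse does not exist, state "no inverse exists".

gcd(321, 283) by repeated division:
321 = 1×283 + 38
283 = 7×38 + 17
38 = 2×17 + 4
17 = 4×4 + 1
4 = 4×1 + 0
Since gcd(283, 321) = 1, back-substitute to write 1 as a combination:
1 = 17 − 4·4
1 = −4·38 + 9·17
1 = 9·283 − 67·38
1 = −67·321 + 76·283
So 283·76 ≡ 1 (mod 321).

76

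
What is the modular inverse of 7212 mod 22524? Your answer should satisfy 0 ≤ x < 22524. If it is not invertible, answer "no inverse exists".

Euclidean algorithm on 22524, 7212:
22524 = 3×7212 + 888
7212 = 8×888 + 108
888 = 8×108 + 24
108 = 4×24 + 12
24 = 2×12 + 0
gcd(7212, 22524) = 12 ≠ 1, so 7212 has no multiplicative inverse modulo 22524.

no inverse exists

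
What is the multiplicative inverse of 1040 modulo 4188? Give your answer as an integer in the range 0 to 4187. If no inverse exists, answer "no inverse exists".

no inverse exists

Euclidean algorithm on 4188, 1040:
4188 = 4×1040 + 28
1040 = 37×28 + 4
28 = 7×4 + 0
Since gcd = 4 > 1, 1040 is not a unit mod 4188.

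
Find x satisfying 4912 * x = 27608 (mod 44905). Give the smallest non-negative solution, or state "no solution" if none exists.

First find gcd(4912, 44905):
44905 = 9·4912 + 697
4912 = 7·697 + 33
697 = 21·33 + 4
33 = 8·4 + 1
4 = 4·1 + 0
gcd = 1, so a unique solution mod 44905 exists.
Back-substitute for the Bézout coefficients:
1 = 33 − 8·4
1 = −8·697 + 169·33
1 = 169·4912 − 1191·697
1 = −1191·44905 + 10888·4912
So 4912·(10888) ≡ 1 (mod 44905), giving 4912⁻¹ ≡ 10888.
x ≡ 4912⁻¹·27608 ≡ 10888·27608 ≡ 1834 (mod 44905).

1834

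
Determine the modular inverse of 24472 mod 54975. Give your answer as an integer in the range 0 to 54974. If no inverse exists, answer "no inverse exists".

gcd(54975, 24472) by repeated division:
54975 = 2×24472 + 6031
24472 = 4×6031 + 348
6031 = 17×348 + 115
348 = 3×115 + 3
115 = 38×3 + 1
3 = 3×1 + 0
Since gcd(24472, 54975) = 1, back-substitute to write 1 as a combination:
1 = 115 − 38·3
1 = −38·348 + 115·115
1 = 115·6031 − 1993·348
1 = −1993·24472 + 8087·6031
1 = 8087·54975 − 18167·24472
Thus 24472·(-18167) ≡ 1 (mod 54975); reducing, -18167 mod 54975 = 36808.

36808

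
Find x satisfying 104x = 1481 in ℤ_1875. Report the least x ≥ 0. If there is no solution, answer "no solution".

1114

First find gcd(104, 1875):
1875 = 18·104 + 3
104 = 34·3 + 2
3 = 1·2 + 1
2 = 2·1 + 0
gcd = 1, so a unique solution mod 1875 exists.
Back-substitute for the Bézout coefficients:
1 = 3 − 2
1 = −104 + 35·3
1 = 35·1875 − 631·104
So 104·(-631) ≡ 1 (mod 1875), giving 104⁻¹ ≡ 1244.
x ≡ 104⁻¹·1481 ≡ 1244·1481 ≡ 1114 (mod 1875).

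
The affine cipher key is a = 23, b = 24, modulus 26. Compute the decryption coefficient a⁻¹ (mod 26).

Run Euclid on (26, 23):
26 = 1×23 + 3
23 = 7×3 + 2
3 = 1×2 + 1
2 = 2×1 + 0
gcd = 1, so the inverse exists. Back-substitute:
1 = 3 − 2
1 = −23 + 8·3
1 = 8·26 − 9·23
Thus 23·(-9) ≡ 1 (mod 26); reducing, -9 mod 26 = 17.

17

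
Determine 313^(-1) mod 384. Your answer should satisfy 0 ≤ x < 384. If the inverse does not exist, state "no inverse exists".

265

gcd(384, 313) by repeated division:
384 = 1*313 + 71
313 = 4*71 + 29
71 = 2*29 + 13
29 = 2*13 + 3
13 = 4*3 + 1
3 = 3*1 + 0
Since gcd(313, 384) = 1, back-substitute to write 1 as a combination:
1 = 13 − 4·3
1 = −4·29 + 9·13
1 = 9·71 − 22·29
1 = −22·313 + 97·71
1 = 97·384 − 119·313
Hence 313⁻¹ ≡ -119 ≡ 265 (mod 384).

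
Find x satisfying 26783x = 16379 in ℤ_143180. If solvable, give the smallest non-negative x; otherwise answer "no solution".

First find gcd(26783, 143180):
143180 = 5·26783 + 9265
26783 = 2·9265 + 8253
9265 = 1·8253 + 1012
8253 = 8·1012 + 157
1012 = 6·157 + 70
157 = 2·70 + 17
70 = 4·17 + 2
17 = 8·2 + 1
2 = 2·1 + 0
gcd = 1, so a unique solution mod 143180 exists.
Back-substitute for the Bézout coefficients:
1 = 17 − 8·2
1 = −8·70 + 33·17
1 = 33·157 − 74·70
1 = −74·1012 + 477·157
1 = 477·8253 − 3890·1012
1 = −3890·9265 + 4367·8253
1 = 4367·26783 − 12624·9265
1 = −12624·143180 + 67487·26783
So 26783·(67487) ≡ 1 (mod 143180), giving 26783⁻¹ ≡ 67487.
x ≡ 26783⁻¹·16379 ≡ 67487·16379 ≡ 19973 (mod 143180).

19973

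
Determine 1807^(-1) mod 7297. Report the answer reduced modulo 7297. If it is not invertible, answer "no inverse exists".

Run Euclid on (7297, 1807):
7297 = 4·1807 + 69
1807 = 26·69 + 13
69 = 5·13 + 4
13 = 3·4 + 1
4 = 4·1 + 0
The gcd is 1. Working backward:
1 = 13 − 3·4
1 = −3·69 + 16·13
1 = 16·1807 − 419·69
1 = −419·7297 + 1692·1807
So 1807·1692 ≡ 1 (mod 7297).

1692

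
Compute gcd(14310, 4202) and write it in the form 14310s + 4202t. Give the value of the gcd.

Repeated division:
14310 = 3×4202 + 1704
4202 = 2×1704 + 794
1704 = 2×794 + 116
794 = 6×116 + 98
116 = 1×98 + 18
98 = 5×18 + 8
18 = 2×8 + 2
8 = 4×2 + 0
gcd(14310, 4202) = 2.
Working backward:
2 = 18 − 2·8
2 = −2·98 + 11·18
2 = 11·116 − 13·98
2 = −13·794 + 89·116
2 = 89·1704 − 191·794
2 = −191·4202 + 471·1704
2 = 471·14310 − 1604·4202
So 2 = (471)·14310 + (-1604)·4202.

2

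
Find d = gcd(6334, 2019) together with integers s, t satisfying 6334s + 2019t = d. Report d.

Euclidean algorithm:
6334 = 3*2019 + 277
2019 = 7*277 + 80
277 = 3*80 + 37
80 = 2*37 + 6
37 = 6*6 + 1
6 = 6*1 + 0
gcd(6334, 2019) = 1.
Working backward:
1 = 37 − 6·6
1 = −6·80 + 13·37
1 = 13·277 − 45·80
1 = −45·2019 + 328·277
1 = 328·6334 − 1029·2019
So 1 = (328)·6334 + (-1029)·2019.

1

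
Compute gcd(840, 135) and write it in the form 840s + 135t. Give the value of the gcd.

15

Apply Euclid's algorithm to 840 and 135:
840 = 6×135 + 30
135 = 4×30 + 15
30 = 2×15 + 0
gcd(840, 135) = 15.
Express as a combination:
15 = 135 − 4·30
15 = −4·840 + 25·135
So 15 = (-4)·840 + (25)·135.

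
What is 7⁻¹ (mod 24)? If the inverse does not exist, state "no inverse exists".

7

gcd(24, 7) by repeated division:
24 = 3·7 + 3
7 = 2·3 + 1
3 = 3·1 + 0
gcd = 1, so the inverse exists. Back-substitute:
1 = 7 − 2·3
1 = −2·24 + 7·7
So 7·7 ≡ 1 (mod 24).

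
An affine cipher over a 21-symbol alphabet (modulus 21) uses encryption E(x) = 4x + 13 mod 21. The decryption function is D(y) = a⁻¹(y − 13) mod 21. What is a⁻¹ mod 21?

Run Euclid on (21, 4):
21 = 5×4 + 1
4 = 4×1 + 0
gcd = 1, so the inverse exists. Back-substitute:
1 = 21 − 5·4
Hence 4⁻¹ ≡ -5 ≡ 16 (mod 21).

16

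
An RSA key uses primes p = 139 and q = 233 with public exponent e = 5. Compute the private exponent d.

25613

φ(n) = (p−1)(q−1) = 138·232 = 32016.
Need d with 5·d ≡ 1 (mod 32016). Apply the extended Euclidean algorithm:
32016 = 6403·5 + 1
5 = 5·1 + 0
Back-substitute:
1 = 32016 − 6403·5
So 5·(-6403) ≡ 1 (mod 32016), hence d ≡ -6403 ≡ 25613 (mod 32016).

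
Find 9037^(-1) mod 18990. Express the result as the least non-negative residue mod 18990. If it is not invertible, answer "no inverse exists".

13123

Extended Euclidean algorithm:
18990 = 2·9037 + 916
9037 = 9·916 + 793
916 = 1·793 + 123
793 = 6·123 + 55
123 = 2·55 + 13
55 = 4·13 + 3
13 = 4·3 + 1
3 = 3·1 + 0
The gcd is 1. Working backward:
1 = 13 − 4·3
1 = −4·55 + 17·13
1 = 17·123 − 38·55
1 = −38·793 + 245·123
1 = 245·916 − 283·793
1 = −283·9037 + 2792·916
1 = 2792·18990 − 5867·9037
Hence 9037⁻¹ ≡ -5867 ≡ 13123 (mod 18990).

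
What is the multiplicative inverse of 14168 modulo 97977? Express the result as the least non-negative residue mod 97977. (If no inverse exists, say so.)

Euclidean algorithm on 97977, 14168:
97977 = 6·14168 + 12969
14168 = 1·12969 + 1199
12969 = 10·1199 + 979
1199 = 1·979 + 220
979 = 4·220 + 99
220 = 2·99 + 22
99 = 4·22 + 11
22 = 2·11 + 0
Since gcd = 11 > 1, 14168 is not a unit mod 97977.

no inverse exists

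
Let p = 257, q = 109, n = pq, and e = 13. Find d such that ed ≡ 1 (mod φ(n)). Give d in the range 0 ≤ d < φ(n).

φ(n) = (p−1)(q−1) = 256·108 = 27648.
Need d with 13·d ≡ 1 (mod 27648). Apply the extended Euclidean algorithm:
27648 = 2126*13 + 10
13 = 1*10 + 3
10 = 3*3 + 1
3 = 3*1 + 0
Back-substitute:
1 = 10 − 3·3
1 = −3·13 + 4·10
1 = 4·27648 − 8507·13
So 13·(-8507) ≡ 1 (mod 27648), hence d ≡ -8507 ≡ 19141 (mod 27648).

19141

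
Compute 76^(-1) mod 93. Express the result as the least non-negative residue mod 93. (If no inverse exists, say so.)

gcd(93, 76) by repeated division:
93 = 1×76 + 17
76 = 4×17 + 8
17 = 2×8 + 1
8 = 8×1 + 0
gcd = 1, so the inverse exists. Back-substitute:
1 = 17 − 2·8
1 = −2·76 + 9·17
1 = 9·93 − 11·76
Hence 76⁻¹ ≡ -11 ≡ 82 (mod 93).

82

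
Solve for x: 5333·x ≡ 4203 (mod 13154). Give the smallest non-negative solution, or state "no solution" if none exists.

First find gcd(5333, 13154):
13154 = 2·5333 + 2488
5333 = 2·2488 + 357
2488 = 6·357 + 346
357 = 1·346 + 11
346 = 31·11 + 5
11 = 2·5 + 1
5 = 5·1 + 0
gcd = 1, so a unique solution mod 13154 exists.
Back-substitute for the Bézout coefficients:
1 = 11 − 2·5
1 = −2·346 + 63·11
1 = 63·357 − 65·346
1 = −65·2488 + 453·357
1 = 453·5333 − 971·2488
1 = −971·13154 + 2395·5333
So 5333·(2395) ≡ 1 (mod 13154), giving 5333⁻¹ ≡ 2395.
x ≡ 5333⁻¹·4203 ≡ 2395·4203 ≡ 3375 (mod 13154).

3375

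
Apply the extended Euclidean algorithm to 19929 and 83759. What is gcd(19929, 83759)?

Repeated division:
83759 = 4×19929 + 4043
19929 = 4×4043 + 3757
4043 = 1×3757 + 286
3757 = 13×286 + 39
286 = 7×39 + 13
39 = 3×13 + 0
gcd(19929, 83759) = 13.
Express as a combination:
13 = 286 − 7·39
13 = −7·3757 + 92·286
13 = 92·4043 − 99·3757
13 = −99·19929 + 488·4043
13 = 488·83759 − 2051·19929
So 13 = (488)·83759 + (-2051)·19929.

13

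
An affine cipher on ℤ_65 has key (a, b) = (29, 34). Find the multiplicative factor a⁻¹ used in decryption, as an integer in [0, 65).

gcd(65, 29) by repeated division:
65 = 2*29 + 7
29 = 4*7 + 1
7 = 7*1 + 0
The gcd is 1. Working backward:
1 = 29 − 4·7
1 = −4·65 + 9·29
So 29·9 ≡ 1 (mod 65).

9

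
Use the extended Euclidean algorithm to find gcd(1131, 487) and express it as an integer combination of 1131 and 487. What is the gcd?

Repeated division:
1131 = 2×487 + 157
487 = 3×157 + 16
157 = 9×16 + 13
16 = 1×13 + 3
13 = 4×3 + 1
3 = 3×1 + 0
gcd(1131, 487) = 1.
Express as a combination:
1 = 13 − 4·3
1 = −4·16 + 5·13
1 = 5·157 − 49·16
1 = −49·487 + 152·157
1 = 152·1131 − 353·487
So 1 = (152)·1131 + (-353)·487.

1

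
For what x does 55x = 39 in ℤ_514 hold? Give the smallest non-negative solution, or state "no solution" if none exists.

First find gcd(55, 514):
514 = 9*55 + 19
55 = 2*19 + 17
19 = 1*17 + 2
17 = 8*2 + 1
2 = 2*1 + 0
gcd = 1, so a unique solution mod 514 exists.
Back-substitute for the Bézout coefficients:
1 = 17 − 8·2
1 = −8·19 + 9·17
1 = 9·55 − 26·19
1 = −26·514 + 243·55
So 55·(243) ≡ 1 (mod 514), giving 55⁻¹ ≡ 243.
x ≡ 55⁻¹·39 ≡ 243·39 ≡ 225 (mod 514).

225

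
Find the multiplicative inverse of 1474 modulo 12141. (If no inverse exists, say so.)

Run Euclid on (12141, 1474):
12141 = 8×1474 + 349
1474 = 4×349 + 78
349 = 4×78 + 37
78 = 2×37 + 4
37 = 9×4 + 1
4 = 4×1 + 0
Since gcd(1474, 12141) = 1, back-substitute to write 1 as a combination:
1 = 37 − 9·4
1 = −9·78 + 19·37
1 = 19·349 − 85·78
1 = −85·1474 + 359·349
1 = 359·12141 − 2957·1474
So 1474·(-2957) ≡ 1 (mod 12141), and -2957 ≡ 9184 (mod 12141).

9184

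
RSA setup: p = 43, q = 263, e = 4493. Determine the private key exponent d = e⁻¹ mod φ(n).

8861

φ(n) = (p−1)(q−1) = 42·262 = 11004.
Need d with 4493·d ≡ 1 (mod 11004). Apply the extended Euclidean algorithm:
11004 = 2·4493 + 2018
4493 = 2·2018 + 457
2018 = 4·457 + 190
457 = 2·190 + 77
190 = 2·77 + 36
77 = 2·36 + 5
36 = 7·5 + 1
5 = 5·1 + 0
Back-substitute:
1 = 36 − 7·5
1 = −7·77 + 15·36
1 = 15·190 − 37·77
1 = −37·457 + 89·190
1 = 89·2018 − 393·457
1 = −393·4493 + 875·2018
1 = 875·11004 − 2143·4493
So 4493·(-2143) ≡ 1 (mod 11004), hence d ≡ -2143 ≡ 8861 (mod 11004).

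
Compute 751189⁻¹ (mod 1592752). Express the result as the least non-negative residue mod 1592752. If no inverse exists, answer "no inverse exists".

Extended Euclidean algorithm:
1592752 = 2*751189 + 90374
751189 = 8*90374 + 28197
90374 = 3*28197 + 5783
28197 = 4*5783 + 5065
5783 = 1*5065 + 718
5065 = 7*718 + 39
718 = 18*39 + 16
39 = 2*16 + 7
16 = 2*7 + 2
7 = 3*2 + 1
2 = 2*1 + 0
gcd = 1, so the inverse exists. Back-substitute:
1 = 7 − 3·2
1 = −3·16 + 7·7
1 = 7·39 − 17·16
1 = −17·718 + 313·39
1 = 313·5065 − 2208·718
1 = −2208·5783 + 2521·5065
1 = 2521·28197 − 12292·5783
1 = −12292·90374 + 39397·28197
1 = 39397·751189 − 327468·90374
1 = −327468·1592752 + 694333·751189
So 751189·694333 ≡ 1 (mod 1592752).

694333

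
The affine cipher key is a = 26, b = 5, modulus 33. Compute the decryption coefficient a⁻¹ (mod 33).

14

gcd(33, 26) by repeated division:
33 = 1×26 + 7
26 = 3×7 + 5
7 = 1×5 + 2
5 = 2×2 + 1
2 = 2×1 + 0
gcd = 1, so the inverse exists. Back-substitute:
1 = 5 − 2·2
1 = −2·7 + 3·5
1 = 3·26 − 11·7
1 = −11·33 + 14·26
So 26·14 ≡ 1 (mod 33).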